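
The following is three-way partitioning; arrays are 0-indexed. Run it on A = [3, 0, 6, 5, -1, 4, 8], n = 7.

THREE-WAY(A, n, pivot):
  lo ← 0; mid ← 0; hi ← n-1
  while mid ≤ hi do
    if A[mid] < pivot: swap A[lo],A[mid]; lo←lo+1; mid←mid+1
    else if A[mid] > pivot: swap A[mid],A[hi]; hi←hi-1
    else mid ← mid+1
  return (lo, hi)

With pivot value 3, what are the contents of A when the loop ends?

[0, -1, 3, 5, 4, 8, 6]

pivot = 3; lo=0, mid=0, hi=6
A[mid]=3=3: mid=1
A[mid]=0<3: swap A[0],A[1]; lo=1,mid=2 → [0, 3, 6, 5, -1, 4, 8]
A[mid]=6>3: swap A[2],A[6]; hi=5 → [0, 3, 8, 5, -1, 4, 6]
A[mid]=8>3: swap A[2],A[5]; hi=4 → [0, 3, 4, 5, -1, 8, 6]
A[mid]=4>3: swap A[2],A[4]; hi=3 → [0, 3, -1, 5, 4, 8, 6]
A[mid]=-1<3: swap A[1],A[2]; lo=2,mid=3 → [0, -1, 3, 5, 4, 8, 6]
A[mid]=5>3: swap A[3],A[3]; hi=2 → [0, -1, 3, 5, 4, 8, 6]
end: lo=2, hi=2; A = [0, -1, 3, 5, 4, 8, 6]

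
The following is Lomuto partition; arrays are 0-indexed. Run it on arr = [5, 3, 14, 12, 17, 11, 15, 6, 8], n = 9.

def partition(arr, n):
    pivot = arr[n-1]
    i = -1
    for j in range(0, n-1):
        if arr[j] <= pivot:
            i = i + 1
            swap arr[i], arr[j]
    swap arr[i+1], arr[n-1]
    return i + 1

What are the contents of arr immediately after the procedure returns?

[5, 3, 6, 8, 17, 11, 15, 14, 12]

pivot=8, i=-1
j=0: 5≤8, i=0, swap(0,0) ⇒ [5, 3, 14, 12, 17, 11, 15, 6, 8]
j=1: 3≤8, i=1, swap(1,1) ⇒ [5, 3, 14, 12, 17, 11, 15, 6, 8]
j=2: 14>8, skip
j=3: 12>8, skip
j=4: 17>8, skip
j=5: 11>8, skip
j=6: 15>8, skip
j=7: 6≤8, i=2, swap(2,7) ⇒ [5, 3, 6, 12, 17, 11, 15, 14, 8]
swap(3,8) ⇒ [5, 3, 6, 8, 17, 11, 15, 14, 12]; return 3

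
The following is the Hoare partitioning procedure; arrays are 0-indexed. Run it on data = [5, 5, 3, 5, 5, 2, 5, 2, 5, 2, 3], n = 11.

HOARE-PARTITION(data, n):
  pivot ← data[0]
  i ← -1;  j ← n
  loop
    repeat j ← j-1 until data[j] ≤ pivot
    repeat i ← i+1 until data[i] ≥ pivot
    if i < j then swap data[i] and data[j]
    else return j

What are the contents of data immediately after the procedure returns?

[3, 2, 3, 5, 2, 2, 5, 5, 5, 5, 5]

pivot=5
j stops at 10 (3), i stops at 0 (5); swap ⇒ [3, 5, 3, 5, 5, 2, 5, 2, 5, 2, 5]
j stops at 9 (2), i stops at 1 (5); swap ⇒ [3, 2, 3, 5, 5, 2, 5, 2, 5, 5, 5]
j stops at 8 (5), i stops at 3 (5); swap ⇒ [3, 2, 3, 5, 5, 2, 5, 2, 5, 5, 5]
j stops at 7 (2), i stops at 4 (5); swap ⇒ [3, 2, 3, 5, 2, 2, 5, 5, 5, 5, 5]
j stops at 6, i stops at 6; i≥j ⇒ return 6. data=[3, 2, 3, 5, 2, 2, 5, 5, 5, 5, 5]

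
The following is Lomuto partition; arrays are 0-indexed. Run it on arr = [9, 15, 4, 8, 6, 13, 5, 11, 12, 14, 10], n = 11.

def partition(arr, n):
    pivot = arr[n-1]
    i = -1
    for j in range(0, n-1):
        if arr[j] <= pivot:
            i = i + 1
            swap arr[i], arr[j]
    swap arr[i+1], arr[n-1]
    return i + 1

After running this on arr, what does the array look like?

[9, 4, 8, 6, 5, 10, 15, 11, 12, 14, 13]

pivot = arr[10] = 10; i = -1
j=0: arr[0]=9 ≤ 10 → i=0, swap arr[0],arr[0] (no change) → [9, 15, 4, 8, 6, 13, 5, 11, 12, 14, 10]
j=1: arr[1]=15 > 10 → no swap
j=2: arr[2]=4 ≤ 10 → i=1, swap arr[1],arr[2] → [9, 4, 15, 8, 6, 13, 5, 11, 12, 14, 10]
j=3: arr[3]=8 ≤ 10 → i=2, swap arr[2],arr[3] → [9, 4, 8, 15, 6, 13, 5, 11, 12, 14, 10]
j=4: arr[4]=6 ≤ 10 → i=3, swap arr[3],arr[4] → [9, 4, 8, 6, 15, 13, 5, 11, 12, 14, 10]
j=5: arr[5]=13 > 10 → no swap
j=6: arr[6]=5 ≤ 10 → i=4, swap arr[4],arr[6] → [9, 4, 8, 6, 5, 13, 15, 11, 12, 14, 10]
j=7: arr[7]=11 > 10 → no swap
j=8: arr[8]=12 > 10 → no swap
j=9: arr[9]=14 > 10 → no swap
final swap arr[5],arr[10] → [9, 4, 8, 6, 5, 10, 15, 11, 12, 14, 13]; return 5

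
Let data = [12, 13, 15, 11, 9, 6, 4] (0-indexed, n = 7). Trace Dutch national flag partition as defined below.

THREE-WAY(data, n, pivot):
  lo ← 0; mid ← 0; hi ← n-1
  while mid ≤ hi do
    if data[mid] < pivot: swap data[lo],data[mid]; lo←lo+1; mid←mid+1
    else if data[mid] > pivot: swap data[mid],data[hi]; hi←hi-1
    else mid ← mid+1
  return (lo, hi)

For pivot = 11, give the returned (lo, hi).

pivot = 11; lo=0, mid=0, hi=6
data[mid]=12>11: swap data[0],data[6]; hi=5 → [4, 13, 15, 11, 9, 6, 12]
data[mid]=4<11: swap data[0],data[0]; lo=1,mid=1 → [4, 13, 15, 11, 9, 6, 12]
data[mid]=13>11: swap data[1],data[5]; hi=4 → [4, 6, 15, 11, 9, 13, 12]
data[mid]=6<11: swap data[1],data[1]; lo=2,mid=2 → [4, 6, 15, 11, 9, 13, 12]
data[mid]=15>11: swap data[2],data[4]; hi=3 → [4, 6, 9, 11, 15, 13, 12]
data[mid]=9<11: swap data[2],data[2]; lo=3,mid=3 → [4, 6, 9, 11, 15, 13, 12]
data[mid]=11=11: mid=4
end: lo=3, hi=3; data = [4, 6, 9, 11, 15, 13, 12]

(3, 3)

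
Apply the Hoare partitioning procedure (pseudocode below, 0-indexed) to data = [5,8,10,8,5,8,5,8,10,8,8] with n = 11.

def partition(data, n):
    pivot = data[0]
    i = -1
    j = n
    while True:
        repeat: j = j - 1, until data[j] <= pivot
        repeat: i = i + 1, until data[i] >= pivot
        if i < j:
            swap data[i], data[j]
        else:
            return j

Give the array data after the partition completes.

pivot = data[0] = 5; i = -1, j = 11
j→6 (data[6]=5≤5), i→0 (data[0]=5≥5); i<j, swap → [5,8,10,8,5,8,5,8,10,8,8]
j→4 (data[4]=5≤5), i→1 (data[1]=8≥5); i<j, swap → [5,5,10,8,8,8,5,8,10,8,8]
j→1, i→2; i≥j, return j=1. data = [5,5,10,8,8,8,5,8,10,8,8]

[5,5,10,8,8,8,5,8,10,8,8]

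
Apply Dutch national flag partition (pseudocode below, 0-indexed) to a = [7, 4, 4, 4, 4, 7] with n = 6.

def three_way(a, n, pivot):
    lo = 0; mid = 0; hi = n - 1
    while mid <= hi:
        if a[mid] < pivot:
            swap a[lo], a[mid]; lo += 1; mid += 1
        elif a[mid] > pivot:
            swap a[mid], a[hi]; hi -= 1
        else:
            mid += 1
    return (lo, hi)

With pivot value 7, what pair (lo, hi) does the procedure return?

lo=0 mid=0 hi=5
7=7: mid=1
4<7: swap(0,1), lo=1 mid=2 ⇒ [4, 7, 4, 4, 4, 7]
4<7: swap(1,2), lo=2 mid=3 ⇒ [4, 4, 7, 4, 4, 7]
4<7: swap(2,3), lo=3 mid=4 ⇒ [4, 4, 4, 7, 4, 7]
4<7: swap(3,4), lo=4 mid=5 ⇒ [4, 4, 4, 4, 7, 7]
7=7: mid=6
done. lo=4 hi=5; a=[4, 4, 4, 4, 7, 7]

(4, 5)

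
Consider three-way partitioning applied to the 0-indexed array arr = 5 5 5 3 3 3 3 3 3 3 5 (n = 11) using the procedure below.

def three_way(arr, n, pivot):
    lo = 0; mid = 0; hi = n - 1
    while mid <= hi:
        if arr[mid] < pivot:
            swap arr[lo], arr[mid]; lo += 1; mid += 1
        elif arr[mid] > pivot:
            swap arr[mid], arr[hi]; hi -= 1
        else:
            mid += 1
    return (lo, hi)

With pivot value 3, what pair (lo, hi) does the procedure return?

(0, 6)

pivot = 3; lo=0, mid=0, hi=10
arr[mid]=5>3: swap arr[0],arr[10]; hi=9 → 5 5 5 3 3 3 3 3 3 3 5
arr[mid]=5>3: swap arr[0],arr[9]; hi=8 → 3 5 5 3 3 3 3 3 3 5 5
arr[mid]=3=3: mid=1
arr[mid]=5>3: swap arr[1],arr[8]; hi=7 → 3 3 5 3 3 3 3 3 5 5 5
arr[mid]=3=3: mid=2
arr[mid]=5>3: swap arr[2],arr[7]; hi=6 → 3 3 3 3 3 3 3 5 5 5 5
arr[mid]=3=3: mid=3
arr[mid]=3=3: mid=4
arr[mid]=3=3: mid=5
arr[mid]=3=3: mid=6
arr[mid]=3=3: mid=7
end: lo=0, hi=6; arr = 3 3 3 3 3 3 3 5 5 5 5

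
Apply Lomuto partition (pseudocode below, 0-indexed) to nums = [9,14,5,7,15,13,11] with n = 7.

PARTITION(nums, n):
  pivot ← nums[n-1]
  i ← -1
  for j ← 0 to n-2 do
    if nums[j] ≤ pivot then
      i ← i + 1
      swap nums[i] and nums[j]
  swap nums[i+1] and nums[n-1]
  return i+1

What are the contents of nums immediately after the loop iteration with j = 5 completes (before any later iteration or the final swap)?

pivot=11, i=-1
j=0: 9≤11, i=0, swap(0,0) ⇒ [9,14,5,7,15,13,11]
j=1: 14>11, skip
j=2: 5≤11, i=1, swap(1,2) ⇒ [9,5,14,7,15,13,11]
j=3: 7≤11, i=2, swap(2,3) ⇒ [9,5,7,14,15,13,11]
j=4: 15>11, skip
j=5: 13>11, skip
(after j=5) nums = [9,5,7,14,15,13,11]

[9,5,7,14,15,13,11]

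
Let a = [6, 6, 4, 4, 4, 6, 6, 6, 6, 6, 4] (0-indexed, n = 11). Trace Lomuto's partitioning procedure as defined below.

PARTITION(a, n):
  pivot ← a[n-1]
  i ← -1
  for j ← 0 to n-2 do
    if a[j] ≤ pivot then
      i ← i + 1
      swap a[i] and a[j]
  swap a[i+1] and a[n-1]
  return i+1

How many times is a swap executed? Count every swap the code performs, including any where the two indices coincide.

pivot = a[10] = 4; i = -1
j=0: a[0]=6 > 4 → no swap
j=1: a[1]=6 > 4 → no swap
j=2: a[2]=4 ≤ 4 → i=0, swap a[0],a[2] → [4, 6, 6, 4, 4, 6, 6, 6, 6, 6, 4]
j=3: a[3]=4 ≤ 4 → i=1, swap a[1],a[3] → [4, 4, 6, 6, 4, 6, 6, 6, 6, 6, 4]
j=4: a[4]=4 ≤ 4 → i=2, swap a[2],a[4] → [4, 4, 4, 6, 6, 6, 6, 6, 6, 6, 4]
j=5: a[5]=6 > 4 → no swap
j=6: a[6]=6 > 4 → no swap
j=7: a[7]=6 > 4 → no swap
j=8: a[8]=6 > 4 → no swap
j=9: a[9]=6 > 4 → no swap
final swap a[3],a[10] → [4, 4, 4, 4, 6, 6, 6, 6, 6, 6, 6]; return 3

4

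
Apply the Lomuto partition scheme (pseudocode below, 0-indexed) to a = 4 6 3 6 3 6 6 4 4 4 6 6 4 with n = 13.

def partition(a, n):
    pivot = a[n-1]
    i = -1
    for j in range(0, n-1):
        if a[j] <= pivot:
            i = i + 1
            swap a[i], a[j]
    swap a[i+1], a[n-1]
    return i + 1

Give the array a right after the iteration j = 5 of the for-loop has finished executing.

pivot = a[12] = 4; i = -1
j=0: a[0]=4 ≤ 4 → i=0, swap a[0],a[0] (no change) → 4 6 3 6 3 6 6 4 4 4 6 6 4
j=1: a[1]=6 > 4 → no swap
j=2: a[2]=3 ≤ 4 → i=1, swap a[1],a[2] → 4 3 6 6 3 6 6 4 4 4 6 6 4
j=3: a[3]=6 > 4 → no swap
j=4: a[4]=3 ≤ 4 → i=2, swap a[2],a[4] → 4 3 3 6 6 6 6 4 4 4 6 6 4
j=5: a[5]=6 > 4 → no swap
(after j=5) a = 4 3 3 6 6 6 6 4 4 4 6 6 4

4 3 3 6 6 6 6 4 4 4 6 6 4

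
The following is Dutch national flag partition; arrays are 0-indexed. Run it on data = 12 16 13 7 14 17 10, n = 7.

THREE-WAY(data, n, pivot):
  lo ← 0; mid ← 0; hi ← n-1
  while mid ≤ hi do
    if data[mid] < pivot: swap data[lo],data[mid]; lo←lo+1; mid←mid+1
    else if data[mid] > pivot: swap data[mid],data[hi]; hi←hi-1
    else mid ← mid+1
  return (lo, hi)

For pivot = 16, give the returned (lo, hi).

lo=0 mid=0 hi=6
12<16: swap(0,0), lo=1 mid=1 ⇒ 12 16 13 7 14 17 10
16=16: mid=2
13<16: swap(1,2), lo=2 mid=3 ⇒ 12 13 16 7 14 17 10
7<16: swap(2,3), lo=3 mid=4 ⇒ 12 13 7 16 14 17 10
14<16: swap(3,4), lo=4 mid=5 ⇒ 12 13 7 14 16 17 10
17>16: swap(5,6), hi=5 ⇒ 12 13 7 14 16 10 17
10<16: swap(4,5), lo=5 mid=6 ⇒ 12 13 7 14 10 16 17
done. lo=5 hi=5; data=12 13 7 14 10 16 17

(5, 5)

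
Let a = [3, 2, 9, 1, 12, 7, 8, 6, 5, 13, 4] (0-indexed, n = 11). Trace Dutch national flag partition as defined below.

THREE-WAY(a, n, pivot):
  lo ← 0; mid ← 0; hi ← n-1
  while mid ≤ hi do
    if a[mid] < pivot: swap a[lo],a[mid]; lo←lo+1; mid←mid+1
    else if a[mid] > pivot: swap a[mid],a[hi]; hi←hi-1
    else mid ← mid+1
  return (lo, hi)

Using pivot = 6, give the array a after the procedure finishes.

[3, 2, 4, 1, 5, 6, 8, 7, 13, 12, 9]

lo=0 mid=0 hi=10
3<6: swap(0,0), lo=1 mid=1 ⇒ [3, 2, 9, 1, 12, 7, 8, 6, 5, 13, 4]
2<6: swap(1,1), lo=2 mid=2 ⇒ [3, 2, 9, 1, 12, 7, 8, 6, 5, 13, 4]
9>6: swap(2,10), hi=9 ⇒ [3, 2, 4, 1, 12, 7, 8, 6, 5, 13, 9]
4<6: swap(2,2), lo=3 mid=3 ⇒ [3, 2, 4, 1, 12, 7, 8, 6, 5, 13, 9]
1<6: swap(3,3), lo=4 mid=4 ⇒ [3, 2, 4, 1, 12, 7, 8, 6, 5, 13, 9]
12>6: swap(4,9), hi=8 ⇒ [3, 2, 4, 1, 13, 7, 8, 6, 5, 12, 9]
13>6: swap(4,8), hi=7 ⇒ [3, 2, 4, 1, 5, 7, 8, 6, 13, 12, 9]
5<6: swap(4,4), lo=5 mid=5 ⇒ [3, 2, 4, 1, 5, 7, 8, 6, 13, 12, 9]
7>6: swap(5,7), hi=6 ⇒ [3, 2, 4, 1, 5, 6, 8, 7, 13, 12, 9]
6=6: mid=6
8>6: swap(6,6), hi=5 ⇒ [3, 2, 4, 1, 5, 6, 8, 7, 13, 12, 9]
done. lo=5 hi=5; a=[3, 2, 4, 1, 5, 6, 8, 7, 13, 12, 9]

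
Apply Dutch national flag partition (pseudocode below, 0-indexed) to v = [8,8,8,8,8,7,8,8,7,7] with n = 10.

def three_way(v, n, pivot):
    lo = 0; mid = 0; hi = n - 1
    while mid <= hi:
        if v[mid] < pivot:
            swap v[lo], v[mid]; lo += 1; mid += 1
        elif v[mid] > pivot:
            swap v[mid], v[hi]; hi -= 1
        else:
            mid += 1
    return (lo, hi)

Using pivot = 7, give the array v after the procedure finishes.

lo=0 mid=0 hi=9
8>7: swap(0,9), hi=8 ⇒ [7,8,8,8,8,7,8,8,7,8]
7=7: mid=1
8>7: swap(1,8), hi=7 ⇒ [7,7,8,8,8,7,8,8,8,8]
7=7: mid=2
8>7: swap(2,7), hi=6 ⇒ [7,7,8,8,8,7,8,8,8,8]
8>7: swap(2,6), hi=5 ⇒ [7,7,8,8,8,7,8,8,8,8]
8>7: swap(2,5), hi=4 ⇒ [7,7,7,8,8,8,8,8,8,8]
7=7: mid=3
8>7: swap(3,4), hi=3 ⇒ [7,7,7,8,8,8,8,8,8,8]
8>7: swap(3,3), hi=2 ⇒ [7,7,7,8,8,8,8,8,8,8]
done. lo=0 hi=2; v=[7,7,7,8,8,8,8,8,8,8]

[7,7,7,8,8,8,8,8,8,8]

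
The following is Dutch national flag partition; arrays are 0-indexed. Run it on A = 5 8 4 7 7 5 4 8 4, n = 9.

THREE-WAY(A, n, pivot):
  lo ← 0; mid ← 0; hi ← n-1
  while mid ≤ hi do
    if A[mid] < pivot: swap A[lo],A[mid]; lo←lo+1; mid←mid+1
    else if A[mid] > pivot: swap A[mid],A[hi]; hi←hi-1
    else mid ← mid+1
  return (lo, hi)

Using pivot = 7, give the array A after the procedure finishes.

lo=0 mid=0 hi=8
5<7: swap(0,0), lo=1 mid=1 ⇒ 5 8 4 7 7 5 4 8 4
8>7: swap(1,8), hi=7 ⇒ 5 4 4 7 7 5 4 8 8
4<7: swap(1,1), lo=2 mid=2 ⇒ 5 4 4 7 7 5 4 8 8
4<7: swap(2,2), lo=3 mid=3 ⇒ 5 4 4 7 7 5 4 8 8
7=7: mid=4
7=7: mid=5
5<7: swap(3,5), lo=4 mid=6 ⇒ 5 4 4 5 7 7 4 8 8
4<7: swap(4,6), lo=5 mid=7 ⇒ 5 4 4 5 4 7 7 8 8
8>7: swap(7,7), hi=6 ⇒ 5 4 4 5 4 7 7 8 8
done. lo=5 hi=6; A=5 4 4 5 4 7 7 8 8

5 4 4 5 4 7 7 8 8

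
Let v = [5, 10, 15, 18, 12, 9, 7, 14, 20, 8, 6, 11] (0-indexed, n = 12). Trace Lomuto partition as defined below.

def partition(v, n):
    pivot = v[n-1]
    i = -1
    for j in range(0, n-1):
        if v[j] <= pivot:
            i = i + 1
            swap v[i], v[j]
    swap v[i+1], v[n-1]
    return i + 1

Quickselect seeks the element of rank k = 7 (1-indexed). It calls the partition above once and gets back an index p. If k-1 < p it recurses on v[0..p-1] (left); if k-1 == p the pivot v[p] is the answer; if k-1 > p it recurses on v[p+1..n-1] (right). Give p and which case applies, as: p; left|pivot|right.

pivot = v[11] = 11; i = -1
j=0: v[0]=5 ≤ 11 → i=0, swap v[0],v[0] (no change) → [5, 10, 15, 18, 12, 9, 7, 14, 20, 8, 6, 11]
j=1: v[1]=10 ≤ 11 → i=1, swap v[1],v[1] (no change) → [5, 10, 15, 18, 12, 9, 7, 14, 20, 8, 6, 11]
j=2: v[2]=15 > 11 → no swap
j=3: v[3]=18 > 11 → no swap
j=4: v[4]=12 > 11 → no swap
j=5: v[5]=9 ≤ 11 → i=2, swap v[2],v[5] → [5, 10, 9, 18, 12, 15, 7, 14, 20, 8, 6, 11]
j=6: v[6]=7 ≤ 11 → i=3, swap v[3],v[6] → [5, 10, 9, 7, 12, 15, 18, 14, 20, 8, 6, 11]
j=7: v[7]=14 > 11 → no swap
j=8: v[8]=20 > 11 → no swap
j=9: v[9]=8 ≤ 11 → i=4, swap v[4],v[9] → [5, 10, 9, 7, 8, 15, 18, 14, 20, 12, 6, 11]
j=10: v[10]=6 ≤ 11 → i=5, swap v[5],v[10] → [5, 10, 9, 7, 8, 6, 18, 14, 20, 12, 15, 11]
final swap v[6],v[11] → [5, 10, 9, 7, 8, 6, 11, 14, 20, 12, 15, 18]; return 6
p = 6; k-1 = 6 == 6 ⇒ pivot

6; pivot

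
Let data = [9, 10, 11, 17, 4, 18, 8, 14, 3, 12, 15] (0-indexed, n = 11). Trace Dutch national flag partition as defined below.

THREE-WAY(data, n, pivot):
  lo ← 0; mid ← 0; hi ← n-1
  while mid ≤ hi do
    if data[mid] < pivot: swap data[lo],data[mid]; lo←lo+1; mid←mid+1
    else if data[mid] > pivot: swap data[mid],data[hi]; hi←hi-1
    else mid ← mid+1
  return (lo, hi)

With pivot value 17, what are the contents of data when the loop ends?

[9, 10, 11, 4, 15, 8, 14, 3, 12, 17, 18]

lo=0 mid=0 hi=10
9<17: swap(0,0), lo=1 mid=1 ⇒ [9, 10, 11, 17, 4, 18, 8, 14, 3, 12, 15]
10<17: swap(1,1), lo=2 mid=2 ⇒ [9, 10, 11, 17, 4, 18, 8, 14, 3, 12, 15]
11<17: swap(2,2), lo=3 mid=3 ⇒ [9, 10, 11, 17, 4, 18, 8, 14, 3, 12, 15]
17=17: mid=4
4<17: swap(3,4), lo=4 mid=5 ⇒ [9, 10, 11, 4, 17, 18, 8, 14, 3, 12, 15]
18>17: swap(5,10), hi=9 ⇒ [9, 10, 11, 4, 17, 15, 8, 14, 3, 12, 18]
15<17: swap(4,5), lo=5 mid=6 ⇒ [9, 10, 11, 4, 15, 17, 8, 14, 3, 12, 18]
8<17: swap(5,6), lo=6 mid=7 ⇒ [9, 10, 11, 4, 15, 8, 17, 14, 3, 12, 18]
14<17: swap(6,7), lo=7 mid=8 ⇒ [9, 10, 11, 4, 15, 8, 14, 17, 3, 12, 18]
3<17: swap(7,8), lo=8 mid=9 ⇒ [9, 10, 11, 4, 15, 8, 14, 3, 17, 12, 18]
12<17: swap(8,9), lo=9 mid=10 ⇒ [9, 10, 11, 4, 15, 8, 14, 3, 12, 17, 18]
done. lo=9 hi=9; data=[9, 10, 11, 4, 15, 8, 14, 3, 12, 17, 18]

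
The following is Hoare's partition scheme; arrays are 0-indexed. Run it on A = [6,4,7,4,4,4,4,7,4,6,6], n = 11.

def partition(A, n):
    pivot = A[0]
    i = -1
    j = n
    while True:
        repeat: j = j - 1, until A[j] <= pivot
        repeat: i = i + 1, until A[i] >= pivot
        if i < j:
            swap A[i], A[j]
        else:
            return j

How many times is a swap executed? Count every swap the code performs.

3

pivot=6
j stops at 10 (6), i stops at 0 (6); swap ⇒ [6,4,7,4,4,4,4,7,4,6,6]
j stops at 9 (6), i stops at 2 (7); swap ⇒ [6,4,6,4,4,4,4,7,4,7,6]
j stops at 8 (4), i stops at 7 (7); swap ⇒ [6,4,6,4,4,4,4,4,7,7,6]
j stops at 7, i stops at 8; i≥j ⇒ return 7. A=[6,4,6,4,4,4,4,4,7,7,6]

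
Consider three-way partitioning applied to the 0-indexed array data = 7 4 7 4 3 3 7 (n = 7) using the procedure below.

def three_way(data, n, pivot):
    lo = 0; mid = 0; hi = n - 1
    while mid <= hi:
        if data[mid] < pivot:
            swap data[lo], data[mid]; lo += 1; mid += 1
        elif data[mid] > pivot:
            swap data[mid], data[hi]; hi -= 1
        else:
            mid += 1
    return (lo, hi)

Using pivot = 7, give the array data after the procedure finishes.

lo=0 mid=0 hi=6
7=7: mid=1
4<7: swap(0,1), lo=1 mid=2 ⇒ 4 7 7 4 3 3 7
7=7: mid=3
4<7: swap(1,3), lo=2 mid=4 ⇒ 4 4 7 7 3 3 7
3<7: swap(2,4), lo=3 mid=5 ⇒ 4 4 3 7 7 3 7
3<7: swap(3,5), lo=4 mid=6 ⇒ 4 4 3 3 7 7 7
7=7: mid=7
done. lo=4 hi=6; data=4 4 3 3 7 7 7

4 4 3 3 7 7 7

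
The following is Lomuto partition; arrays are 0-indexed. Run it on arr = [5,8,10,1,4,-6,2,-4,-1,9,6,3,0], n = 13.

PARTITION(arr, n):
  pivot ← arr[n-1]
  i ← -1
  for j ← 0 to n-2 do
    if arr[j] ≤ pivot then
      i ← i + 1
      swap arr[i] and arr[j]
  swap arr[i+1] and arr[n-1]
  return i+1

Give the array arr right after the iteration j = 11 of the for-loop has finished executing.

pivot = arr[12] = 0; i = -1
j=0: arr[0]=5 > 0 → no swap
j=1: arr[1]=8 > 0 → no swap
j=2: arr[2]=10 > 0 → no swap
j=3: arr[3]=1 > 0 → no swap
j=4: arr[4]=4 > 0 → no swap
j=5: arr[5]=-6 ≤ 0 → i=0, swap arr[0],arr[5] → [-6,8,10,1,4,5,2,-4,-1,9,6,3,0]
j=6: arr[6]=2 > 0 → no swap
j=7: arr[7]=-4 ≤ 0 → i=1, swap arr[1],arr[7] → [-6,-4,10,1,4,5,2,8,-1,9,6,3,0]
j=8: arr[8]=-1 ≤ 0 → i=2, swap arr[2],arr[8] → [-6,-4,-1,1,4,5,2,8,10,9,6,3,0]
j=9: arr[9]=9 > 0 → no swap
j=10: arr[10]=6 > 0 → no swap
j=11: arr[11]=3 > 0 → no swap
(after j=11) arr = [-6,-4,-1,1,4,5,2,8,10,9,6,3,0]

[-6,-4,-1,1,4,5,2,8,10,9,6,3,0]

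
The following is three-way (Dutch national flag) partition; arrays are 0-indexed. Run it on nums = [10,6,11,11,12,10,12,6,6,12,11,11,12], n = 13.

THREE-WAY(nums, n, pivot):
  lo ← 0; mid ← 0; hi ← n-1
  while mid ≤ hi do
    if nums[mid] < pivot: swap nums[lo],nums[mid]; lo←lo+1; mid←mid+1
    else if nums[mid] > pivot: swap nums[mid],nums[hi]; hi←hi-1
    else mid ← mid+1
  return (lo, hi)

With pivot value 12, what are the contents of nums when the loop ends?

lo=0 mid=0 hi=12
10<12: swap(0,0), lo=1 mid=1 ⇒ [10,6,11,11,12,10,12,6,6,12,11,11,12]
6<12: swap(1,1), lo=2 mid=2 ⇒ [10,6,11,11,12,10,12,6,6,12,11,11,12]
11<12: swap(2,2), lo=3 mid=3 ⇒ [10,6,11,11,12,10,12,6,6,12,11,11,12]
11<12: swap(3,3), lo=4 mid=4 ⇒ [10,6,11,11,12,10,12,6,6,12,11,11,12]
12=12: mid=5
10<12: swap(4,5), lo=5 mid=6 ⇒ [10,6,11,11,10,12,12,6,6,12,11,11,12]
12=12: mid=7
6<12: swap(5,7), lo=6 mid=8 ⇒ [10,6,11,11,10,6,12,12,6,12,11,11,12]
6<12: swap(6,8), lo=7 mid=9 ⇒ [10,6,11,11,10,6,6,12,12,12,11,11,12]
12=12: mid=10
11<12: swap(7,10), lo=8 mid=11 ⇒ [10,6,11,11,10,6,6,11,12,12,12,11,12]
11<12: swap(8,11), lo=9 mid=12 ⇒ [10,6,11,11,10,6,6,11,11,12,12,12,12]
12=12: mid=13
done. lo=9 hi=12; nums=[10,6,11,11,10,6,6,11,11,12,12,12,12]

[10,6,11,11,10,6,6,11,11,12,12,12,12]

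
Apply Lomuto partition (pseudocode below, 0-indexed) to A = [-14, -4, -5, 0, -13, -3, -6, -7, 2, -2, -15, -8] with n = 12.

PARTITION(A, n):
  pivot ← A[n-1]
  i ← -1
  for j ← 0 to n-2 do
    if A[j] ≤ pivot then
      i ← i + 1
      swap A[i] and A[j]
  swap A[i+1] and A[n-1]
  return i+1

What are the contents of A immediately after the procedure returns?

[-14, -13, -15, -8, -4, -3, -6, -7, 2, -2, -5, 0]

pivot=-8, i=-1
j=0: -14≤-8, i=0, swap(0,0) ⇒ [-14, -4, -5, 0, -13, -3, -6, -7, 2, -2, -15, -8]
j=1: -4>-8, skip
j=2: -5>-8, skip
j=3: 0>-8, skip
j=4: -13≤-8, i=1, swap(1,4) ⇒ [-14, -13, -5, 0, -4, -3, -6, -7, 2, -2, -15, -8]
j=5: -3>-8, skip
j=6: -6>-8, skip
j=7: -7>-8, skip
j=8: 2>-8, skip
j=9: -2>-8, skip
j=10: -15≤-8, i=2, swap(2,10) ⇒ [-14, -13, -15, 0, -4, -3, -6, -7, 2, -2, -5, -8]
swap(3,11) ⇒ [-14, -13, -15, -8, -4, -3, -6, -7, 2, -2, -5, 0]; return 3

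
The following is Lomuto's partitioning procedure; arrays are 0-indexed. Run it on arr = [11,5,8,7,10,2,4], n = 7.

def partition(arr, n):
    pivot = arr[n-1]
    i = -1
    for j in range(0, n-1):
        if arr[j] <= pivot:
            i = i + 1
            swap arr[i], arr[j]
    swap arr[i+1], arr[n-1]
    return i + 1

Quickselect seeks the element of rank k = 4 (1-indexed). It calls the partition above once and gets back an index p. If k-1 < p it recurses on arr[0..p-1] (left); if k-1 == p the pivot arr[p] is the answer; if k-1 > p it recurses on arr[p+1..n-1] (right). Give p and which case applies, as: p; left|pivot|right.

1; right

pivot=4, i=-1
j=0: 11>4, skip
j=1: 5>4, skip
j=2: 8>4, skip
j=3: 7>4, skip
j=4: 10>4, skip
j=5: 2≤4, i=0, swap(0,5) ⇒ [2,5,8,7,10,11,4]
swap(1,6) ⇒ [2,4,8,7,10,11,5]; return 1
p = 1; k-1 = 3 > 1 ⇒ right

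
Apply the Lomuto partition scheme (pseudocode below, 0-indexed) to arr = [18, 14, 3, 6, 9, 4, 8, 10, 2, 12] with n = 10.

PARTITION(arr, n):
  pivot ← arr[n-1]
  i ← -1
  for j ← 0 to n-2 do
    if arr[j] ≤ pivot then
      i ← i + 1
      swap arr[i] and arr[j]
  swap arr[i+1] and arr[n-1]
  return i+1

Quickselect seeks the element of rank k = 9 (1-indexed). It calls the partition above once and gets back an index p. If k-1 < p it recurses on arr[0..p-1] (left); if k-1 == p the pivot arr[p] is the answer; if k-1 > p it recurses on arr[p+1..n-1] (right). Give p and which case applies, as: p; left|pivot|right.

pivot=12, i=-1
j=0: 18>12, skip
j=1: 14>12, skip
j=2: 3≤12, i=0, swap(0,2) ⇒ [3, 14, 18, 6, 9, 4, 8, 10, 2, 12]
j=3: 6≤12, i=1, swap(1,3) ⇒ [3, 6, 18, 14, 9, 4, 8, 10, 2, 12]
j=4: 9≤12, i=2, swap(2,4) ⇒ [3, 6, 9, 14, 18, 4, 8, 10, 2, 12]
j=5: 4≤12, i=3, swap(3,5) ⇒ [3, 6, 9, 4, 18, 14, 8, 10, 2, 12]
j=6: 8≤12, i=4, swap(4,6) ⇒ [3, 6, 9, 4, 8, 14, 18, 10, 2, 12]
j=7: 10≤12, i=5, swap(5,7) ⇒ [3, 6, 9, 4, 8, 10, 18, 14, 2, 12]
j=8: 2≤12, i=6, swap(6,8) ⇒ [3, 6, 9, 4, 8, 10, 2, 14, 18, 12]
swap(7,9) ⇒ [3, 6, 9, 4, 8, 10, 2, 12, 18, 14]; return 7
p = 7; k-1 = 8 > 7 ⇒ right

7; right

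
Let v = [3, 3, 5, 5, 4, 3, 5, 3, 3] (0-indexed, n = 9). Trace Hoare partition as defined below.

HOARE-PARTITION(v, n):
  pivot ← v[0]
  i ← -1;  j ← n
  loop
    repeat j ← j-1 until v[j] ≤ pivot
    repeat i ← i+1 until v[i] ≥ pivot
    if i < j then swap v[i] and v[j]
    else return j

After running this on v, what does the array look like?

pivot=3
j stops at 8 (3), i stops at 0 (3); swap ⇒ [3, 3, 5, 5, 4, 3, 5, 3, 3]
j stops at 7 (3), i stops at 1 (3); swap ⇒ [3, 3, 5, 5, 4, 3, 5, 3, 3]
j stops at 5 (3), i stops at 2 (5); swap ⇒ [3, 3, 3, 5, 4, 5, 5, 3, 3]
j stops at 2, i stops at 3; i≥j ⇒ return 2. v=[3, 3, 3, 5, 4, 5, 5, 3, 3]

[3, 3, 3, 5, 4, 5, 5, 3, 3]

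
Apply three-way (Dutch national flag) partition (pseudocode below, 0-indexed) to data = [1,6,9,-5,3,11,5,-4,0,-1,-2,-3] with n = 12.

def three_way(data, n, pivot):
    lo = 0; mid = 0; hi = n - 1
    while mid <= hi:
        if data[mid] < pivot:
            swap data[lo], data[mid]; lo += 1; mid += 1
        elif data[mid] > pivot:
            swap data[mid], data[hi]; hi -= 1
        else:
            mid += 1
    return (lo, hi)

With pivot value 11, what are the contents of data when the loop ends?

lo=0 mid=0 hi=11
1<11: swap(0,0), lo=1 mid=1 ⇒ [1,6,9,-5,3,11,5,-4,0,-1,-2,-3]
6<11: swap(1,1), lo=2 mid=2 ⇒ [1,6,9,-5,3,11,5,-4,0,-1,-2,-3]
9<11: swap(2,2), lo=3 mid=3 ⇒ [1,6,9,-5,3,11,5,-4,0,-1,-2,-3]
-5<11: swap(3,3), lo=4 mid=4 ⇒ [1,6,9,-5,3,11,5,-4,0,-1,-2,-3]
3<11: swap(4,4), lo=5 mid=5 ⇒ [1,6,9,-5,3,11,5,-4,0,-1,-2,-3]
11=11: mid=6
5<11: swap(5,6), lo=6 mid=7 ⇒ [1,6,9,-5,3,5,11,-4,0,-1,-2,-3]
-4<11: swap(6,7), lo=7 mid=8 ⇒ [1,6,9,-5,3,5,-4,11,0,-1,-2,-3]
0<11: swap(7,8), lo=8 mid=9 ⇒ [1,6,9,-5,3,5,-4,0,11,-1,-2,-3]
-1<11: swap(8,9), lo=9 mid=10 ⇒ [1,6,9,-5,3,5,-4,0,-1,11,-2,-3]
-2<11: swap(9,10), lo=10 mid=11 ⇒ [1,6,9,-5,3,5,-4,0,-1,-2,11,-3]
-3<11: swap(10,11), lo=11 mid=12 ⇒ [1,6,9,-5,3,5,-4,0,-1,-2,-3,11]
done. lo=11 hi=11; data=[1,6,9,-5,3,5,-4,0,-1,-2,-3,11]

[1,6,9,-5,3,5,-4,0,-1,-2,-3,11]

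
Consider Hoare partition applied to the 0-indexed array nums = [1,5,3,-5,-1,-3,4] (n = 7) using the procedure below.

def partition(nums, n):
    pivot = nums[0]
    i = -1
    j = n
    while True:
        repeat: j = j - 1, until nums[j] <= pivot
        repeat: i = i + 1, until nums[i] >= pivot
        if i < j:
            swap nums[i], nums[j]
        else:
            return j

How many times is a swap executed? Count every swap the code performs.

3

pivot=1
j stops at 5 (-3), i stops at 0 (1); swap ⇒ [-3,5,3,-5,-1,1,4]
j stops at 4 (-1), i stops at 1 (5); swap ⇒ [-3,-1,3,-5,5,1,4]
j stops at 3 (-5), i stops at 2 (3); swap ⇒ [-3,-1,-5,3,5,1,4]
j stops at 2, i stops at 3; i≥j ⇒ return 2. nums=[-3,-1,-5,3,5,1,4]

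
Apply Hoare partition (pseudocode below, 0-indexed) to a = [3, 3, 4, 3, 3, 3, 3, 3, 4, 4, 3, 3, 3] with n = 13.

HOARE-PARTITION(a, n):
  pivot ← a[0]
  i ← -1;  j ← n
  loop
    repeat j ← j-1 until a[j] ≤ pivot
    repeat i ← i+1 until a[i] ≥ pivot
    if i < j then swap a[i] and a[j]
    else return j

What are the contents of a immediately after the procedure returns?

pivot=3
j stops at 12 (3), i stops at 0 (3); swap ⇒ [3, 3, 4, 3, 3, 3, 3, 3, 4, 4, 3, 3, 3]
j stops at 11 (3), i stops at 1 (3); swap ⇒ [3, 3, 4, 3, 3, 3, 3, 3, 4, 4, 3, 3, 3]
j stops at 10 (3), i stops at 2 (4); swap ⇒ [3, 3, 3, 3, 3, 3, 3, 3, 4, 4, 4, 3, 3]
j stops at 7 (3), i stops at 3 (3); swap ⇒ [3, 3, 3, 3, 3, 3, 3, 3, 4, 4, 4, 3, 3]
j stops at 6 (3), i stops at 4 (3); swap ⇒ [3, 3, 3, 3, 3, 3, 3, 3, 4, 4, 4, 3, 3]
j stops at 5, i stops at 5; i≥j ⇒ return 5. a=[3, 3, 3, 3, 3, 3, 3, 3, 4, 4, 4, 3, 3]

[3, 3, 3, 3, 3, 3, 3, 3, 4, 4, 4, 3, 3]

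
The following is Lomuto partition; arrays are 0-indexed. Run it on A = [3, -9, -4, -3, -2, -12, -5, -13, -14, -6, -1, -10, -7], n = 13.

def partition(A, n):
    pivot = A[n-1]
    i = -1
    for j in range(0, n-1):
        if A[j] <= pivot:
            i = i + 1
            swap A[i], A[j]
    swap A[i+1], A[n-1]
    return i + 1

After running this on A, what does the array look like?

pivot=-7, i=-1
j=0: 3>-7, skip
j=1: -9≤-7, i=0, swap(0,1) ⇒ [-9, 3, -4, -3, -2, -12, -5, -13, -14, -6, -1, -10, -7]
j=2: -4>-7, skip
j=3: -3>-7, skip
j=4: -2>-7, skip
j=5: -12≤-7, i=1, swap(1,5) ⇒ [-9, -12, -4, -3, -2, 3, -5, -13, -14, -6, -1, -10, -7]
j=6: -5>-7, skip
j=7: -13≤-7, i=2, swap(2,7) ⇒ [-9, -12, -13, -3, -2, 3, -5, -4, -14, -6, -1, -10, -7]
j=8: -14≤-7, i=3, swap(3,8) ⇒ [-9, -12, -13, -14, -2, 3, -5, -4, -3, -6, -1, -10, -7]
j=9: -6>-7, skip
j=10: -1>-7, skip
j=11: -10≤-7, i=4, swap(4,11) ⇒ [-9, -12, -13, -14, -10, 3, -5, -4, -3, -6, -1, -2, -7]
swap(5,12) ⇒ [-9, -12, -13, -14, -10, -7, -5, -4, -3, -6, -1, -2, 3]; return 5

[-9, -12, -13, -14, -10, -7, -5, -4, -3, -6, -1, -2, 3]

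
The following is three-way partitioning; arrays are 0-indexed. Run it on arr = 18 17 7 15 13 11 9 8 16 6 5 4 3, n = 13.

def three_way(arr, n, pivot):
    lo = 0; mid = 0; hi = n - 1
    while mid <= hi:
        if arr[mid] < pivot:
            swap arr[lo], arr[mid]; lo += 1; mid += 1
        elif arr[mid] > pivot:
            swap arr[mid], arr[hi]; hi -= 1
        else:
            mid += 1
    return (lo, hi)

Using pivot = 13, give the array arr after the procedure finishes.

3 4 7 5 11 9 8 6 13 16 15 17 18

lo=0 mid=0 hi=12
18>13: swap(0,12), hi=11 ⇒ 3 17 7 15 13 11 9 8 16 6 5 4 18
3<13: swap(0,0), lo=1 mid=1 ⇒ 3 17 7 15 13 11 9 8 16 6 5 4 18
17>13: swap(1,11), hi=10 ⇒ 3 4 7 15 13 11 9 8 16 6 5 17 18
4<13: swap(1,1), lo=2 mid=2 ⇒ 3 4 7 15 13 11 9 8 16 6 5 17 18
7<13: swap(2,2), lo=3 mid=3 ⇒ 3 4 7 15 13 11 9 8 16 6 5 17 18
15>13: swap(3,10), hi=9 ⇒ 3 4 7 5 13 11 9 8 16 6 15 17 18
5<13: swap(3,3), lo=4 mid=4 ⇒ 3 4 7 5 13 11 9 8 16 6 15 17 18
13=13: mid=5
11<13: swap(4,5), lo=5 mid=6 ⇒ 3 4 7 5 11 13 9 8 16 6 15 17 18
9<13: swap(5,6), lo=6 mid=7 ⇒ 3 4 7 5 11 9 13 8 16 6 15 17 18
8<13: swap(6,7), lo=7 mid=8 ⇒ 3 4 7 5 11 9 8 13 16 6 15 17 18
16>13: swap(8,9), hi=8 ⇒ 3 4 7 5 11 9 8 13 6 16 15 17 18
6<13: swap(7,8), lo=8 mid=9 ⇒ 3 4 7 5 11 9 8 6 13 16 15 17 18
done. lo=8 hi=8; arr=3 4 7 5 11 9 8 6 13 16 15 17 18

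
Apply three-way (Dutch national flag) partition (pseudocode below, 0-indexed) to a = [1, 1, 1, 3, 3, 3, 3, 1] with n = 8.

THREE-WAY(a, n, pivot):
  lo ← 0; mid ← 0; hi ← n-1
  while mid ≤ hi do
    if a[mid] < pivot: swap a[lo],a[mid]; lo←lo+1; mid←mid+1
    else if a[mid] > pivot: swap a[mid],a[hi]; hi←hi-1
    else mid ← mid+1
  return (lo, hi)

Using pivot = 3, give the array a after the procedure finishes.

[1, 1, 1, 1, 3, 3, 3, 3]

lo=0 mid=0 hi=7
1<3: swap(0,0), lo=1 mid=1 ⇒ [1, 1, 1, 3, 3, 3, 3, 1]
1<3: swap(1,1), lo=2 mid=2 ⇒ [1, 1, 1, 3, 3, 3, 3, 1]
1<3: swap(2,2), lo=3 mid=3 ⇒ [1, 1, 1, 3, 3, 3, 3, 1]
3=3: mid=4
3=3: mid=5
3=3: mid=6
3=3: mid=7
1<3: swap(3,7), lo=4 mid=8 ⇒ [1, 1, 1, 1, 3, 3, 3, 3]
done. lo=4 hi=7; a=[1, 1, 1, 1, 3, 3, 3, 3]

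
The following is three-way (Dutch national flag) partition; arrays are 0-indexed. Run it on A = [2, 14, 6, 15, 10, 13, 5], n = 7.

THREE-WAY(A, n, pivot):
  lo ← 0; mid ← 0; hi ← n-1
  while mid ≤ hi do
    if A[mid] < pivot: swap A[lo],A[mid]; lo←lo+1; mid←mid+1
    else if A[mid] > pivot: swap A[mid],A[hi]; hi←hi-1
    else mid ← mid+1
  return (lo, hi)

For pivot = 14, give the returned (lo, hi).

(5, 5)

pivot = 14; lo=0, mid=0, hi=6
A[mid]=2<14: swap A[0],A[0]; lo=1,mid=1 → [2, 14, 6, 15, 10, 13, 5]
A[mid]=14=14: mid=2
A[mid]=6<14: swap A[1],A[2]; lo=2,mid=3 → [2, 6, 14, 15, 10, 13, 5]
A[mid]=15>14: swap A[3],A[6]; hi=5 → [2, 6, 14, 5, 10, 13, 15]
A[mid]=5<14: swap A[2],A[3]; lo=3,mid=4 → [2, 6, 5, 14, 10, 13, 15]
A[mid]=10<14: swap A[3],A[4]; lo=4,mid=5 → [2, 6, 5, 10, 14, 13, 15]
A[mid]=13<14: swap A[4],A[5]; lo=5,mid=6 → [2, 6, 5, 10, 13, 14, 15]
end: lo=5, hi=5; A = [2, 6, 5, 10, 13, 14, 15]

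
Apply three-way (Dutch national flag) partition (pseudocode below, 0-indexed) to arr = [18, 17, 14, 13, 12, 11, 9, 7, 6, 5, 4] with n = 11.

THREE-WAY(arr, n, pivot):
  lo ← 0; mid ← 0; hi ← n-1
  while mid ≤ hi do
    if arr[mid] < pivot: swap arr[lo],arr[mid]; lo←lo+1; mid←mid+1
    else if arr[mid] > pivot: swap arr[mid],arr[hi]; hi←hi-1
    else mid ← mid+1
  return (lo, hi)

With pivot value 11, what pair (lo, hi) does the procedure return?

(5, 5)

lo=0 mid=0 hi=10
18>11: swap(0,10), hi=9 ⇒ [4, 17, 14, 13, 12, 11, 9, 7, 6, 5, 18]
4<11: swap(0,0), lo=1 mid=1 ⇒ [4, 17, 14, 13, 12, 11, 9, 7, 6, 5, 18]
17>11: swap(1,9), hi=8 ⇒ [4, 5, 14, 13, 12, 11, 9, 7, 6, 17, 18]
5<11: swap(1,1), lo=2 mid=2 ⇒ [4, 5, 14, 13, 12, 11, 9, 7, 6, 17, 18]
14>11: swap(2,8), hi=7 ⇒ [4, 5, 6, 13, 12, 11, 9, 7, 14, 17, 18]
6<11: swap(2,2), lo=3 mid=3 ⇒ [4, 5, 6, 13, 12, 11, 9, 7, 14, 17, 18]
13>11: swap(3,7), hi=6 ⇒ [4, 5, 6, 7, 12, 11, 9, 13, 14, 17, 18]
7<11: swap(3,3), lo=4 mid=4 ⇒ [4, 5, 6, 7, 12, 11, 9, 13, 14, 17, 18]
12>11: swap(4,6), hi=5 ⇒ [4, 5, 6, 7, 9, 11, 12, 13, 14, 17, 18]
9<11: swap(4,4), lo=5 mid=5 ⇒ [4, 5, 6, 7, 9, 11, 12, 13, 14, 17, 18]
11=11: mid=6
done. lo=5 hi=5; arr=[4, 5, 6, 7, 9, 11, 12, 13, 14, 17, 18]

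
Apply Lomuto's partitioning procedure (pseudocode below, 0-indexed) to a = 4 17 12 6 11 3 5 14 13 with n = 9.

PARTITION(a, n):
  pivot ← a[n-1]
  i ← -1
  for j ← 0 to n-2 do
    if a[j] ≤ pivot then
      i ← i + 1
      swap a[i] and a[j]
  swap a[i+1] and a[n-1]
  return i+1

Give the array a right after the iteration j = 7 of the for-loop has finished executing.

4 12 6 11 3 5 17 14 13

pivot=13, i=-1
j=0: 4≤13, i=0, swap(0,0) ⇒ 4 17 12 6 11 3 5 14 13
j=1: 17>13, skip
j=2: 12≤13, i=1, swap(1,2) ⇒ 4 12 17 6 11 3 5 14 13
j=3: 6≤13, i=2, swap(2,3) ⇒ 4 12 6 17 11 3 5 14 13
j=4: 11≤13, i=3, swap(3,4) ⇒ 4 12 6 11 17 3 5 14 13
j=5: 3≤13, i=4, swap(4,5) ⇒ 4 12 6 11 3 17 5 14 13
j=6: 5≤13, i=5, swap(5,6) ⇒ 4 12 6 11 3 5 17 14 13
j=7: 14>13, skip
(after j=7) a = 4 12 6 11 3 5 17 14 13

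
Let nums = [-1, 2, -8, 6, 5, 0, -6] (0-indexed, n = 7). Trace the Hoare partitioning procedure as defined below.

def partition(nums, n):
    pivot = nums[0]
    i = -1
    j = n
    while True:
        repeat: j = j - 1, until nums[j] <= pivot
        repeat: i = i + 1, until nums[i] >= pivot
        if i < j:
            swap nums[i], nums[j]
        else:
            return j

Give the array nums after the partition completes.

pivot=-1
j stops at 6 (-6), i stops at 0 (-1); swap ⇒ [-6, 2, -8, 6, 5, 0, -1]
j stops at 2 (-8), i stops at 1 (2); swap ⇒ [-6, -8, 2, 6, 5, 0, -1]
j stops at 1, i stops at 2; i≥j ⇒ return 1. nums=[-6, -8, 2, 6, 5, 0, -1]

[-6, -8, 2, 6, 5, 0, -1]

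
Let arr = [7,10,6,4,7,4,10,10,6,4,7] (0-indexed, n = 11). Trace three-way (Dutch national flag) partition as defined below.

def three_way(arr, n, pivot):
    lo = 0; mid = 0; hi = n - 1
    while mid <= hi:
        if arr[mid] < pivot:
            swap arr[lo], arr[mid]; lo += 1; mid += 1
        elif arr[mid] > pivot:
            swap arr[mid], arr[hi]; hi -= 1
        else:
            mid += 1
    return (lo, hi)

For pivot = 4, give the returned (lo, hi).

pivot = 4; lo=0, mid=0, hi=10
arr[mid]=7>4: swap arr[0],arr[10]; hi=9 → [7,10,6,4,7,4,10,10,6,4,7]
arr[mid]=7>4: swap arr[0],arr[9]; hi=8 → [4,10,6,4,7,4,10,10,6,7,7]
arr[mid]=4=4: mid=1
arr[mid]=10>4: swap arr[1],arr[8]; hi=7 → [4,6,6,4,7,4,10,10,10,7,7]
arr[mid]=6>4: swap arr[1],arr[7]; hi=6 → [4,10,6,4,7,4,10,6,10,7,7]
arr[mid]=10>4: swap arr[1],arr[6]; hi=5 → [4,10,6,4,7,4,10,6,10,7,7]
arr[mid]=10>4: swap arr[1],arr[5]; hi=4 → [4,4,6,4,7,10,10,6,10,7,7]
arr[mid]=4=4: mid=2
arr[mid]=6>4: swap arr[2],arr[4]; hi=3 → [4,4,7,4,6,10,10,6,10,7,7]
arr[mid]=7>4: swap arr[2],arr[3]; hi=2 → [4,4,4,7,6,10,10,6,10,7,7]
arr[mid]=4=4: mid=3
end: lo=0, hi=2; arr = [4,4,4,7,6,10,10,6,10,7,7]

(0, 2)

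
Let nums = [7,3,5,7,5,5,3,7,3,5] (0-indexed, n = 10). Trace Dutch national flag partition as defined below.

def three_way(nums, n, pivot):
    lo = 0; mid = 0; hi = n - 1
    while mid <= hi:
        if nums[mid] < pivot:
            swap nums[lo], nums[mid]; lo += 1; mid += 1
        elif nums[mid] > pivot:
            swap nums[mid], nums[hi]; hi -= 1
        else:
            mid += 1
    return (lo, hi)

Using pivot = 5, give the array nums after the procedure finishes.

pivot = 5; lo=0, mid=0, hi=9
nums[mid]=7>5: swap nums[0],nums[9]; hi=8 → [5,3,5,7,5,5,3,7,3,7]
nums[mid]=5=5: mid=1
nums[mid]=3<5: swap nums[0],nums[1]; lo=1,mid=2 → [3,5,5,7,5,5,3,7,3,7]
nums[mid]=5=5: mid=3
nums[mid]=7>5: swap nums[3],nums[8]; hi=7 → [3,5,5,3,5,5,3,7,7,7]
nums[mid]=3<5: swap nums[1],nums[3]; lo=2,mid=4 → [3,3,5,5,5,5,3,7,7,7]
nums[mid]=5=5: mid=5
nums[mid]=5=5: mid=6
nums[mid]=3<5: swap nums[2],nums[6]; lo=3,mid=7 → [3,3,3,5,5,5,5,7,7,7]
nums[mid]=7>5: swap nums[7],nums[7]; hi=6 → [3,3,3,5,5,5,5,7,7,7]
end: lo=3, hi=6; nums = [3,3,3,5,5,5,5,7,7,7]

[3,3,3,5,5,5,5,7,7,7]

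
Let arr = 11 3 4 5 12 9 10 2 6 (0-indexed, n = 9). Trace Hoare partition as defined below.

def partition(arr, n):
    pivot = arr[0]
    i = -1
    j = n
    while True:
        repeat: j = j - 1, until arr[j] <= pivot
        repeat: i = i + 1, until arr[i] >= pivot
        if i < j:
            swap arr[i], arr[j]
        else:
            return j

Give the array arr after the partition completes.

6 3 4 5 2 9 10 12 11

pivot = arr[0] = 11; i = -1, j = 9
j→8 (arr[8]=6≤11), i→0 (arr[0]=11≥11); i<j, swap → 6 3 4 5 12 9 10 2 11
j→7 (arr[7]=2≤11), i→4 (arr[4]=12≥11); i<j, swap → 6 3 4 5 2 9 10 12 11
j→6, i→7; i≥j, return j=6. arr = 6 3 4 5 2 9 10 12 11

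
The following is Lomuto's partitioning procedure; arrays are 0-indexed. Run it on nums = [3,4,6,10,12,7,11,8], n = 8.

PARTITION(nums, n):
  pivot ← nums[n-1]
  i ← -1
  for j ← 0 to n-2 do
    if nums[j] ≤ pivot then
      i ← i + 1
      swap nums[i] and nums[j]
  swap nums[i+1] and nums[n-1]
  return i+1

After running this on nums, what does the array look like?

pivot=8, i=-1
j=0: 3≤8, i=0, swap(0,0) ⇒ [3,4,6,10,12,7,11,8]
j=1: 4≤8, i=1, swap(1,1) ⇒ [3,4,6,10,12,7,11,8]
j=2: 6≤8, i=2, swap(2,2) ⇒ [3,4,6,10,12,7,11,8]
j=3: 10>8, skip
j=4: 12>8, skip
j=5: 7≤8, i=3, swap(3,5) ⇒ [3,4,6,7,12,10,11,8]
j=6: 11>8, skip
swap(4,7) ⇒ [3,4,6,7,8,10,11,12]; return 4

[3,4,6,7,8,10,11,12]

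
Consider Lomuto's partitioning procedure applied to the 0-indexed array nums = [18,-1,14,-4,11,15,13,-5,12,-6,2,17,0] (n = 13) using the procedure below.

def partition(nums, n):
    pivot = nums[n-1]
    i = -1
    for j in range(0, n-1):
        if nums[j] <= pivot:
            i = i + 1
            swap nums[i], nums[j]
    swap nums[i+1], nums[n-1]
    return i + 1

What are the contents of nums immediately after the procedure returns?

[-1,-4,-5,-6,0,15,13,14,12,18,2,17,11]

pivot = nums[12] = 0; i = -1
j=0: nums[0]=18 > 0 → no swap
j=1: nums[1]=-1 ≤ 0 → i=0, swap nums[0],nums[1] → [-1,18,14,-4,11,15,13,-5,12,-6,2,17,0]
j=2: nums[2]=14 > 0 → no swap
j=3: nums[3]=-4 ≤ 0 → i=1, swap nums[1],nums[3] → [-1,-4,14,18,11,15,13,-5,12,-6,2,17,0]
j=4: nums[4]=11 > 0 → no swap
j=5: nums[5]=15 > 0 → no swap
j=6: nums[6]=13 > 0 → no swap
j=7: nums[7]=-5 ≤ 0 → i=2, swap nums[2],nums[7] → [-1,-4,-5,18,11,15,13,14,12,-6,2,17,0]
j=8: nums[8]=12 > 0 → no swap
j=9: nums[9]=-6 ≤ 0 → i=3, swap nums[3],nums[9] → [-1,-4,-5,-6,11,15,13,14,12,18,2,17,0]
j=10: nums[10]=2 > 0 → no swap
j=11: nums[11]=17 > 0 → no swap
final swap nums[4],nums[12] → [-1,-4,-5,-6,0,15,13,14,12,18,2,17,11]; return 4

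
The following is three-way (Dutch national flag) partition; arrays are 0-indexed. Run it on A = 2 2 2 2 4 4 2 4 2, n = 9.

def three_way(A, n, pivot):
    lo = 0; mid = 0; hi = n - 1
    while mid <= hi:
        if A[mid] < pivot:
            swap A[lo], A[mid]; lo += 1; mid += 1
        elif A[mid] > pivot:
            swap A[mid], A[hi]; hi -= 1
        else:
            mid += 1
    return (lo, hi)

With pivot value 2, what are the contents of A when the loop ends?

pivot = 2; lo=0, mid=0, hi=8
A[mid]=2=2: mid=1
A[mid]=2=2: mid=2
A[mid]=2=2: mid=3
A[mid]=2=2: mid=4
A[mid]=4>2: swap A[4],A[8]; hi=7 → 2 2 2 2 2 4 2 4 4
A[mid]=2=2: mid=5
A[mid]=4>2: swap A[5],A[7]; hi=6 → 2 2 2 2 2 4 2 4 4
A[mid]=4>2: swap A[5],A[6]; hi=5 → 2 2 2 2 2 2 4 4 4
A[mid]=2=2: mid=6
end: lo=0, hi=5; A = 2 2 2 2 2 2 4 4 4

2 2 2 2 2 2 4 4 4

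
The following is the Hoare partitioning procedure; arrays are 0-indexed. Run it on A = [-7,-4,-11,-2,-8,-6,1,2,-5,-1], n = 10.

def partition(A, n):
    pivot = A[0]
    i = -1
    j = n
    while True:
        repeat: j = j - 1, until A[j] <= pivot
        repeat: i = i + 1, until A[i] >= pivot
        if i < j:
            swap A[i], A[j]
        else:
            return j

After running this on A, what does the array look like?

pivot=-7
j stops at 4 (-8), i stops at 0 (-7); swap ⇒ [-8,-4,-11,-2,-7,-6,1,2,-5,-1]
j stops at 2 (-11), i stops at 1 (-4); swap ⇒ [-8,-11,-4,-2,-7,-6,1,2,-5,-1]
j stops at 1, i stops at 2; i≥j ⇒ return 1. A=[-8,-11,-4,-2,-7,-6,1,2,-5,-1]

[-8,-11,-4,-2,-7,-6,1,2,-5,-1]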